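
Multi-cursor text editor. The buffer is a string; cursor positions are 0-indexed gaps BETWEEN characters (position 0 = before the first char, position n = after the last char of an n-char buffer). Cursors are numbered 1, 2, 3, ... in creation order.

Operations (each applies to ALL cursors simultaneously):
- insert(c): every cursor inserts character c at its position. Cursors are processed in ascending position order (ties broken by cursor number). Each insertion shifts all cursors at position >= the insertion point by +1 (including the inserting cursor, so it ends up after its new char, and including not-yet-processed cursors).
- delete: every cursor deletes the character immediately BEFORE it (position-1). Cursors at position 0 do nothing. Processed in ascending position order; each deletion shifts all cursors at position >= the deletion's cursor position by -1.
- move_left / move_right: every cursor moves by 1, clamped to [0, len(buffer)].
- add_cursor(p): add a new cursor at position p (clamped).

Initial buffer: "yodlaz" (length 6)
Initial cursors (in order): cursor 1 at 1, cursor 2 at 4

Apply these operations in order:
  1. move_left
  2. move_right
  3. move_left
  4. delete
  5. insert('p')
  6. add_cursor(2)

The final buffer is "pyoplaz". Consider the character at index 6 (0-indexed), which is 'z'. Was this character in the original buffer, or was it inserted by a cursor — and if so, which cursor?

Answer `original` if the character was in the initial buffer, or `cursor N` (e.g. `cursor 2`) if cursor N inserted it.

Answer: original

Derivation:
After op 1 (move_left): buffer="yodlaz" (len 6), cursors c1@0 c2@3, authorship ......
After op 2 (move_right): buffer="yodlaz" (len 6), cursors c1@1 c2@4, authorship ......
After op 3 (move_left): buffer="yodlaz" (len 6), cursors c1@0 c2@3, authorship ......
After op 4 (delete): buffer="yolaz" (len 5), cursors c1@0 c2@2, authorship .....
After op 5 (insert('p')): buffer="pyoplaz" (len 7), cursors c1@1 c2@4, authorship 1..2...
After op 6 (add_cursor(2)): buffer="pyoplaz" (len 7), cursors c1@1 c3@2 c2@4, authorship 1..2...
Authorship (.=original, N=cursor N): 1 . . 2 . . .
Index 6: author = original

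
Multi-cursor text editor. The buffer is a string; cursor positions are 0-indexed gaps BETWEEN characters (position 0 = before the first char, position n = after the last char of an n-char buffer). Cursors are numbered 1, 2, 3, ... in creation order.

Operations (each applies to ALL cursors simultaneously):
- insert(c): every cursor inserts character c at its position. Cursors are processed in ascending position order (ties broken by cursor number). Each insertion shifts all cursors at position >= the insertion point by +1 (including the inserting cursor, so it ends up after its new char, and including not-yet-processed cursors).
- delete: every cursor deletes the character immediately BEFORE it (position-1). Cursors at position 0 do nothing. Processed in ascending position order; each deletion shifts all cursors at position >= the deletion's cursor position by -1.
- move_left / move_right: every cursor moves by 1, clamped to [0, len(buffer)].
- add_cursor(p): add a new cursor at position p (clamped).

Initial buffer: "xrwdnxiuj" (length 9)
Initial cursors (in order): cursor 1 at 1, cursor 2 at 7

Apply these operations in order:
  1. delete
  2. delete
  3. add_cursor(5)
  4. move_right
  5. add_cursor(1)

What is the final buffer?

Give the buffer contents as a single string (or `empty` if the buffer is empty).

Answer: rwdnuj

Derivation:
After op 1 (delete): buffer="rwdnxuj" (len 7), cursors c1@0 c2@5, authorship .......
After op 2 (delete): buffer="rwdnuj" (len 6), cursors c1@0 c2@4, authorship ......
After op 3 (add_cursor(5)): buffer="rwdnuj" (len 6), cursors c1@0 c2@4 c3@5, authorship ......
After op 4 (move_right): buffer="rwdnuj" (len 6), cursors c1@1 c2@5 c3@6, authorship ......
After op 5 (add_cursor(1)): buffer="rwdnuj" (len 6), cursors c1@1 c4@1 c2@5 c3@6, authorship ......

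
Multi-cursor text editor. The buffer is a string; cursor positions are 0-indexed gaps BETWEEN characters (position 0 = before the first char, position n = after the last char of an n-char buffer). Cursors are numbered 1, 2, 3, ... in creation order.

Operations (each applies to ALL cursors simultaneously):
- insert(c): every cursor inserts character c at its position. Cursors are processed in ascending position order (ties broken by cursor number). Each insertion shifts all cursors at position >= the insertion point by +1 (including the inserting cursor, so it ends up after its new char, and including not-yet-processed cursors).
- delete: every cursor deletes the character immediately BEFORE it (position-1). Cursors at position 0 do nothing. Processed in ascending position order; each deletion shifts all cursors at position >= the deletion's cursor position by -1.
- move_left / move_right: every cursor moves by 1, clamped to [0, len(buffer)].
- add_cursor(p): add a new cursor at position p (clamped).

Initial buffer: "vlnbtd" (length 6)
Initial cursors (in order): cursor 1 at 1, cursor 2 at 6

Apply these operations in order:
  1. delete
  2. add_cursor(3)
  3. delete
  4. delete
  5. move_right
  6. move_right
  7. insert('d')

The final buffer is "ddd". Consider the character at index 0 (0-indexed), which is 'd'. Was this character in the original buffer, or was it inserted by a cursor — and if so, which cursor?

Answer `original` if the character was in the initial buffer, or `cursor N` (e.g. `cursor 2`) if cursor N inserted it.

After op 1 (delete): buffer="lnbt" (len 4), cursors c1@0 c2@4, authorship ....
After op 2 (add_cursor(3)): buffer="lnbt" (len 4), cursors c1@0 c3@3 c2@4, authorship ....
After op 3 (delete): buffer="ln" (len 2), cursors c1@0 c2@2 c3@2, authorship ..
After op 4 (delete): buffer="" (len 0), cursors c1@0 c2@0 c3@0, authorship 
After op 5 (move_right): buffer="" (len 0), cursors c1@0 c2@0 c3@0, authorship 
After op 6 (move_right): buffer="" (len 0), cursors c1@0 c2@0 c3@0, authorship 
After op 7 (insert('d')): buffer="ddd" (len 3), cursors c1@3 c2@3 c3@3, authorship 123
Authorship (.=original, N=cursor N): 1 2 3
Index 0: author = 1

Answer: cursor 1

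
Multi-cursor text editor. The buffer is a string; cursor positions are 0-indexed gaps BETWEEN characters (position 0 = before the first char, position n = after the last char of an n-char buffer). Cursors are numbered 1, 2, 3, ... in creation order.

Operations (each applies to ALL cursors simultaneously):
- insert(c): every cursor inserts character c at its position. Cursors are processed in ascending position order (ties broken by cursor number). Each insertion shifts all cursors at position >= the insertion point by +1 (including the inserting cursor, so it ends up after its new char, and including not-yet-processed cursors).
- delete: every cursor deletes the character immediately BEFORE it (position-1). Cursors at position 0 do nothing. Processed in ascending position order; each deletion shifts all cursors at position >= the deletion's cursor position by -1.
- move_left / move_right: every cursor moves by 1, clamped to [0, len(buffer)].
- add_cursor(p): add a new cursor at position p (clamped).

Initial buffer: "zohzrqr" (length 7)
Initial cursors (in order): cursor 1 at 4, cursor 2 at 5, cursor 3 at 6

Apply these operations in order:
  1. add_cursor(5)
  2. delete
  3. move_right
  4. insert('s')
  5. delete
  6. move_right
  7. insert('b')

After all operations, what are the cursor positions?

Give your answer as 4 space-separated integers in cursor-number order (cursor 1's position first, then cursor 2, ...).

Answer: 7 7 7 7

Derivation:
After op 1 (add_cursor(5)): buffer="zohzrqr" (len 7), cursors c1@4 c2@5 c4@5 c3@6, authorship .......
After op 2 (delete): buffer="zor" (len 3), cursors c1@2 c2@2 c3@2 c4@2, authorship ...
After op 3 (move_right): buffer="zor" (len 3), cursors c1@3 c2@3 c3@3 c4@3, authorship ...
After op 4 (insert('s')): buffer="zorssss" (len 7), cursors c1@7 c2@7 c3@7 c4@7, authorship ...1234
After op 5 (delete): buffer="zor" (len 3), cursors c1@3 c2@3 c3@3 c4@3, authorship ...
After op 6 (move_right): buffer="zor" (len 3), cursors c1@3 c2@3 c3@3 c4@3, authorship ...
After op 7 (insert('b')): buffer="zorbbbb" (len 7), cursors c1@7 c2@7 c3@7 c4@7, authorship ...1234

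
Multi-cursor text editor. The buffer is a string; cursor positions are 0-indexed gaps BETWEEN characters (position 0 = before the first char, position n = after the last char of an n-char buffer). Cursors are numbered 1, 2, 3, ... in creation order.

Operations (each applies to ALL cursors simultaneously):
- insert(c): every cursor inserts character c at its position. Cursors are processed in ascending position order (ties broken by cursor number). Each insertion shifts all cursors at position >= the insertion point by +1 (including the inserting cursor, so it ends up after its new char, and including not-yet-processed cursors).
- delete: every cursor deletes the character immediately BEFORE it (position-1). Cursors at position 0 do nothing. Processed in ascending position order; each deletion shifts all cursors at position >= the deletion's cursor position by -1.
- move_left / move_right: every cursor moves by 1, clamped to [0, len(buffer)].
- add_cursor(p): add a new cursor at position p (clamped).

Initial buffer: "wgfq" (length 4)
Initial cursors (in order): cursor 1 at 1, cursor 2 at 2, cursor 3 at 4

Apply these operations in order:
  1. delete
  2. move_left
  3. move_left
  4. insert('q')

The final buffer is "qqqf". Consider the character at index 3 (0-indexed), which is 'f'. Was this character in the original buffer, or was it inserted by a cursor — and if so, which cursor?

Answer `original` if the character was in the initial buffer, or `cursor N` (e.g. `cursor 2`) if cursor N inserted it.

Answer: original

Derivation:
After op 1 (delete): buffer="f" (len 1), cursors c1@0 c2@0 c3@1, authorship .
After op 2 (move_left): buffer="f" (len 1), cursors c1@0 c2@0 c3@0, authorship .
After op 3 (move_left): buffer="f" (len 1), cursors c1@0 c2@0 c3@0, authorship .
After op 4 (insert('q')): buffer="qqqf" (len 4), cursors c1@3 c2@3 c3@3, authorship 123.
Authorship (.=original, N=cursor N): 1 2 3 .
Index 3: author = original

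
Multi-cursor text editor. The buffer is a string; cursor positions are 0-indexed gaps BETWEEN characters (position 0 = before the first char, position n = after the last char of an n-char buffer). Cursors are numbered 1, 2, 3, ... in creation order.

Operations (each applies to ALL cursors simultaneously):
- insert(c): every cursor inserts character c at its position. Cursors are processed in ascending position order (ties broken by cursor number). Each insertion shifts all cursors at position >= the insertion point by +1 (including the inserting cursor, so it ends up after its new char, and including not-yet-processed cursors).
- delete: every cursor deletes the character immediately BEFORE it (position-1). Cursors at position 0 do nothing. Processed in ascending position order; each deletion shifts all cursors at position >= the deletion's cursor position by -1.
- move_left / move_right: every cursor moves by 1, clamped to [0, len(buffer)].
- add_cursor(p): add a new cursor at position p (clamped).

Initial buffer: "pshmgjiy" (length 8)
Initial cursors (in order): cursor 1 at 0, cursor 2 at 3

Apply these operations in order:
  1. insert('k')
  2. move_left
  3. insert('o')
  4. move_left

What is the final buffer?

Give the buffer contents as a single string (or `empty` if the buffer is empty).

After op 1 (insert('k')): buffer="kpshkmgjiy" (len 10), cursors c1@1 c2@5, authorship 1...2.....
After op 2 (move_left): buffer="kpshkmgjiy" (len 10), cursors c1@0 c2@4, authorship 1...2.....
After op 3 (insert('o')): buffer="okpshokmgjiy" (len 12), cursors c1@1 c2@6, authorship 11...22.....
After op 4 (move_left): buffer="okpshokmgjiy" (len 12), cursors c1@0 c2@5, authorship 11...22.....

Answer: okpshokmgjiy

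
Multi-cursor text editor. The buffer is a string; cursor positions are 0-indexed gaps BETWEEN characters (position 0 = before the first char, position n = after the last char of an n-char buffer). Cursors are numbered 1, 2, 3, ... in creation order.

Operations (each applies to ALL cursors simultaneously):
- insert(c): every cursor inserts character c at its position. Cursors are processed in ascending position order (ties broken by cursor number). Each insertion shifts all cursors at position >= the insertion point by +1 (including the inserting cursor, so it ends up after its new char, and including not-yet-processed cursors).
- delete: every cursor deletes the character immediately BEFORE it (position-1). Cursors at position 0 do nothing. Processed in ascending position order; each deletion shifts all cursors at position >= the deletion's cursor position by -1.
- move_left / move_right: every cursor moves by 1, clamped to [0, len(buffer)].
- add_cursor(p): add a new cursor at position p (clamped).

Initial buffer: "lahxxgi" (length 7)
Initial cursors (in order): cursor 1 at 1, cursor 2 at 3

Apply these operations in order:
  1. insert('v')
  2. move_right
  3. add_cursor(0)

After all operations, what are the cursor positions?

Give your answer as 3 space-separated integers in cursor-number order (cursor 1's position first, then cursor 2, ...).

After op 1 (insert('v')): buffer="lvahvxxgi" (len 9), cursors c1@2 c2@5, authorship .1..2....
After op 2 (move_right): buffer="lvahvxxgi" (len 9), cursors c1@3 c2@6, authorship .1..2....
After op 3 (add_cursor(0)): buffer="lvahvxxgi" (len 9), cursors c3@0 c1@3 c2@6, authorship .1..2....

Answer: 3 6 0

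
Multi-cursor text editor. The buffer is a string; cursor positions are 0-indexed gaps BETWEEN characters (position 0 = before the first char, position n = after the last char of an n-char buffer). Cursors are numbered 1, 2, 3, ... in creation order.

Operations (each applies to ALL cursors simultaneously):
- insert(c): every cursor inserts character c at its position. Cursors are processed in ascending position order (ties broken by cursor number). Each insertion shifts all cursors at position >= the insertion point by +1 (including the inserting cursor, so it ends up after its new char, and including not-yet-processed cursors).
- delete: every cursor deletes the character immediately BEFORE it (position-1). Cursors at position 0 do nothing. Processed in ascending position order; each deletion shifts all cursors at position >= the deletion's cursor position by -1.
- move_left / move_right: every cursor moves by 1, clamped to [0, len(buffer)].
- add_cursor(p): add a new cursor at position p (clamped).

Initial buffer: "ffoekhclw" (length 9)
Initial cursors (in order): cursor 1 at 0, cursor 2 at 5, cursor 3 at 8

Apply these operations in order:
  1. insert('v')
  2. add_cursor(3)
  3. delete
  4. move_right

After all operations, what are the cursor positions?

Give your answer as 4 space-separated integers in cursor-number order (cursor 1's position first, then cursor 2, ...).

Answer: 1 5 8 2

Derivation:
After op 1 (insert('v')): buffer="vffoekvhclvw" (len 12), cursors c1@1 c2@7 c3@11, authorship 1.....2...3.
After op 2 (add_cursor(3)): buffer="vffoekvhclvw" (len 12), cursors c1@1 c4@3 c2@7 c3@11, authorship 1.....2...3.
After op 3 (delete): buffer="foekhclw" (len 8), cursors c1@0 c4@1 c2@4 c3@7, authorship ........
After op 4 (move_right): buffer="foekhclw" (len 8), cursors c1@1 c4@2 c2@5 c3@8, authorship ........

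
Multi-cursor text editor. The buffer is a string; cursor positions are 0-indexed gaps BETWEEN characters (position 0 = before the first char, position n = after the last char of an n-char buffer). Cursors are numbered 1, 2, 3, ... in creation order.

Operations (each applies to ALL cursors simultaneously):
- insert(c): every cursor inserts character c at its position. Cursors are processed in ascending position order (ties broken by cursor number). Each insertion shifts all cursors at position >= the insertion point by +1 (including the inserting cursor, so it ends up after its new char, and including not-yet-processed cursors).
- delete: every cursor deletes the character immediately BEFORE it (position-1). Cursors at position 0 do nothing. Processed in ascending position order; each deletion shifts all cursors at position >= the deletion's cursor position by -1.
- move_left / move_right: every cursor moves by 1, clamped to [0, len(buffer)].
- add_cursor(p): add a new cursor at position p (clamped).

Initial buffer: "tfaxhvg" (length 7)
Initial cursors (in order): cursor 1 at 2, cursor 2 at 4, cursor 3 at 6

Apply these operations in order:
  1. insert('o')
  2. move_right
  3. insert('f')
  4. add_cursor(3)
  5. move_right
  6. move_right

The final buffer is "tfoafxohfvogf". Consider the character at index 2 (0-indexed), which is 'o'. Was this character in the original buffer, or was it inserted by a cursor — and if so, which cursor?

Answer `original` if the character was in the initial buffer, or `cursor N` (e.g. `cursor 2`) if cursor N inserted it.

Answer: cursor 1

Derivation:
After op 1 (insert('o')): buffer="tfoaxohvog" (len 10), cursors c1@3 c2@6 c3@9, authorship ..1..2..3.
After op 2 (move_right): buffer="tfoaxohvog" (len 10), cursors c1@4 c2@7 c3@10, authorship ..1..2..3.
After op 3 (insert('f')): buffer="tfoafxohfvogf" (len 13), cursors c1@5 c2@9 c3@13, authorship ..1.1.2.2.3.3
After op 4 (add_cursor(3)): buffer="tfoafxohfvogf" (len 13), cursors c4@3 c1@5 c2@9 c3@13, authorship ..1.1.2.2.3.3
After op 5 (move_right): buffer="tfoafxohfvogf" (len 13), cursors c4@4 c1@6 c2@10 c3@13, authorship ..1.1.2.2.3.3
After op 6 (move_right): buffer="tfoafxohfvogf" (len 13), cursors c4@5 c1@7 c2@11 c3@13, authorship ..1.1.2.2.3.3
Authorship (.=original, N=cursor N): . . 1 . 1 . 2 . 2 . 3 . 3
Index 2: author = 1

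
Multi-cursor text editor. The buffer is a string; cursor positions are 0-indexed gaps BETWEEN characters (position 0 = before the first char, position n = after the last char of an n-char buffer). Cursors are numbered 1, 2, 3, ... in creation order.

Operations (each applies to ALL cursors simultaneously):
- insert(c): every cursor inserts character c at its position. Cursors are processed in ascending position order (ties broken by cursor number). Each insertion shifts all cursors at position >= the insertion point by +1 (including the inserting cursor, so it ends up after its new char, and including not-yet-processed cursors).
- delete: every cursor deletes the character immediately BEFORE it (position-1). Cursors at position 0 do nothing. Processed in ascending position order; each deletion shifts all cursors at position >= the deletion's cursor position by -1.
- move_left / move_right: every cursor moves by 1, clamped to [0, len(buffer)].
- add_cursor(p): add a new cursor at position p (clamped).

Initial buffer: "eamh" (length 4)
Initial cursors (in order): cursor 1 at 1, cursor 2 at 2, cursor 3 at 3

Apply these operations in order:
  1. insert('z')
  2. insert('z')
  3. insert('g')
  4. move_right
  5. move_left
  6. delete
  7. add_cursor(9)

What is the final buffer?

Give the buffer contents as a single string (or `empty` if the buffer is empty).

After op 1 (insert('z')): buffer="ezazmzh" (len 7), cursors c1@2 c2@4 c3@6, authorship .1.2.3.
After op 2 (insert('z')): buffer="ezzazzmzzh" (len 10), cursors c1@3 c2@6 c3@9, authorship .11.22.33.
After op 3 (insert('g')): buffer="ezzgazzgmzzgh" (len 13), cursors c1@4 c2@8 c3@12, authorship .111.222.333.
After op 4 (move_right): buffer="ezzgazzgmzzgh" (len 13), cursors c1@5 c2@9 c3@13, authorship .111.222.333.
After op 5 (move_left): buffer="ezzgazzgmzzgh" (len 13), cursors c1@4 c2@8 c3@12, authorship .111.222.333.
After op 6 (delete): buffer="ezzazzmzzh" (len 10), cursors c1@3 c2@6 c3@9, authorship .11.22.33.
After op 7 (add_cursor(9)): buffer="ezzazzmzzh" (len 10), cursors c1@3 c2@6 c3@9 c4@9, authorship .11.22.33.

Answer: ezzazzmzzh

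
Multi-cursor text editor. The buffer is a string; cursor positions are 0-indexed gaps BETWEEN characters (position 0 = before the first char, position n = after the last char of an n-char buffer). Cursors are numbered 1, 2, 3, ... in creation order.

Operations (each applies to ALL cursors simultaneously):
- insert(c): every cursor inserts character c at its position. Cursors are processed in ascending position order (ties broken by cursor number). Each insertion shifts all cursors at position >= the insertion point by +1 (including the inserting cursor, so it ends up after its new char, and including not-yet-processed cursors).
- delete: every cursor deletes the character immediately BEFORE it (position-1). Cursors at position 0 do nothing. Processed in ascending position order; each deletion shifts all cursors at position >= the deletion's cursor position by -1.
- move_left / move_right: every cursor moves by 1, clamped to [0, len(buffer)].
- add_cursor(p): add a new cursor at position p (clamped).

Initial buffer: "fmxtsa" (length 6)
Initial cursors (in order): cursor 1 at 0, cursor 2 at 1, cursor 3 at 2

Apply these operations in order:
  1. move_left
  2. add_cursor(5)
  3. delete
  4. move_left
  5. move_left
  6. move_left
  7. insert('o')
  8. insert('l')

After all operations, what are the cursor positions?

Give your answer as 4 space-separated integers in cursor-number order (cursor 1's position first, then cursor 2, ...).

Answer: 8 8 8 8

Derivation:
After op 1 (move_left): buffer="fmxtsa" (len 6), cursors c1@0 c2@0 c3@1, authorship ......
After op 2 (add_cursor(5)): buffer="fmxtsa" (len 6), cursors c1@0 c2@0 c3@1 c4@5, authorship ......
After op 3 (delete): buffer="mxta" (len 4), cursors c1@0 c2@0 c3@0 c4@3, authorship ....
After op 4 (move_left): buffer="mxta" (len 4), cursors c1@0 c2@0 c3@0 c4@2, authorship ....
After op 5 (move_left): buffer="mxta" (len 4), cursors c1@0 c2@0 c3@0 c4@1, authorship ....
After op 6 (move_left): buffer="mxta" (len 4), cursors c1@0 c2@0 c3@0 c4@0, authorship ....
After op 7 (insert('o')): buffer="oooomxta" (len 8), cursors c1@4 c2@4 c3@4 c4@4, authorship 1234....
After op 8 (insert('l')): buffer="oooollllmxta" (len 12), cursors c1@8 c2@8 c3@8 c4@8, authorship 12341234....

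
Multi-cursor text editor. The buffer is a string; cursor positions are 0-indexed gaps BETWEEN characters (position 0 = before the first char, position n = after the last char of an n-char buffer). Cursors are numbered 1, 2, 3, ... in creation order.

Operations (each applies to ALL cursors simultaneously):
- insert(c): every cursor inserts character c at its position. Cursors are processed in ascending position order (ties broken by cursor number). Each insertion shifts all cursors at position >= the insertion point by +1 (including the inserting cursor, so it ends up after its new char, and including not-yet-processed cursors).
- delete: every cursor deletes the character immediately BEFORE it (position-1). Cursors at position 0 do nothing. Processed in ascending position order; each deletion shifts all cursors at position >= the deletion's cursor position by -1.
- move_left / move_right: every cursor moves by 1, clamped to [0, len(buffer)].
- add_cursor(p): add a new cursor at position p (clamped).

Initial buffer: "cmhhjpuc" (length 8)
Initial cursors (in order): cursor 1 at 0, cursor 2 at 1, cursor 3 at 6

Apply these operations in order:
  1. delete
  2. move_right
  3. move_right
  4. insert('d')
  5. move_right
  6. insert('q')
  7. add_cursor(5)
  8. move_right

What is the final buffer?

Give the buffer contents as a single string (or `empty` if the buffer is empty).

Answer: mhddhqqjucdq

Derivation:
After op 1 (delete): buffer="mhhjuc" (len 6), cursors c1@0 c2@0 c3@4, authorship ......
After op 2 (move_right): buffer="mhhjuc" (len 6), cursors c1@1 c2@1 c3@5, authorship ......
After op 3 (move_right): buffer="mhhjuc" (len 6), cursors c1@2 c2@2 c3@6, authorship ......
After op 4 (insert('d')): buffer="mhddhjucd" (len 9), cursors c1@4 c2@4 c3@9, authorship ..12....3
After op 5 (move_right): buffer="mhddhjucd" (len 9), cursors c1@5 c2@5 c3@9, authorship ..12....3
After op 6 (insert('q')): buffer="mhddhqqjucdq" (len 12), cursors c1@7 c2@7 c3@12, authorship ..12.12...33
After op 7 (add_cursor(5)): buffer="mhddhqqjucdq" (len 12), cursors c4@5 c1@7 c2@7 c3@12, authorship ..12.12...33
After op 8 (move_right): buffer="mhddhqqjucdq" (len 12), cursors c4@6 c1@8 c2@8 c3@12, authorship ..12.12...33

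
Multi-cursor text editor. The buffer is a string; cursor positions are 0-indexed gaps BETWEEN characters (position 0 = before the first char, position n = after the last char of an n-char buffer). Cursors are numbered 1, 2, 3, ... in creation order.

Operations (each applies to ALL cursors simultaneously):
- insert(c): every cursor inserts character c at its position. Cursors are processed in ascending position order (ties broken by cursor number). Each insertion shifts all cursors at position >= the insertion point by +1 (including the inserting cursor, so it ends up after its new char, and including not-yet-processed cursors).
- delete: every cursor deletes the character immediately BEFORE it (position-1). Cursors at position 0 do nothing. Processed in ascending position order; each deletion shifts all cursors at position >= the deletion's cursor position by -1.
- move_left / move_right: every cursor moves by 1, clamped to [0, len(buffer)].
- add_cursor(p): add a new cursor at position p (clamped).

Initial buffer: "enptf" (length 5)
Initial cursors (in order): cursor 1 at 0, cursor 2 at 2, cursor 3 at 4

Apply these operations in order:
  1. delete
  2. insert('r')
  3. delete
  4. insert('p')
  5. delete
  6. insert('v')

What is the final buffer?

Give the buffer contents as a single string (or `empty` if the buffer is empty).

Answer: vevpvf

Derivation:
After op 1 (delete): buffer="epf" (len 3), cursors c1@0 c2@1 c3@2, authorship ...
After op 2 (insert('r')): buffer="rerprf" (len 6), cursors c1@1 c2@3 c3@5, authorship 1.2.3.
After op 3 (delete): buffer="epf" (len 3), cursors c1@0 c2@1 c3@2, authorship ...
After op 4 (insert('p')): buffer="pepppf" (len 6), cursors c1@1 c2@3 c3@5, authorship 1.2.3.
After op 5 (delete): buffer="epf" (len 3), cursors c1@0 c2@1 c3@2, authorship ...
After op 6 (insert('v')): buffer="vevpvf" (len 6), cursors c1@1 c2@3 c3@5, authorship 1.2.3.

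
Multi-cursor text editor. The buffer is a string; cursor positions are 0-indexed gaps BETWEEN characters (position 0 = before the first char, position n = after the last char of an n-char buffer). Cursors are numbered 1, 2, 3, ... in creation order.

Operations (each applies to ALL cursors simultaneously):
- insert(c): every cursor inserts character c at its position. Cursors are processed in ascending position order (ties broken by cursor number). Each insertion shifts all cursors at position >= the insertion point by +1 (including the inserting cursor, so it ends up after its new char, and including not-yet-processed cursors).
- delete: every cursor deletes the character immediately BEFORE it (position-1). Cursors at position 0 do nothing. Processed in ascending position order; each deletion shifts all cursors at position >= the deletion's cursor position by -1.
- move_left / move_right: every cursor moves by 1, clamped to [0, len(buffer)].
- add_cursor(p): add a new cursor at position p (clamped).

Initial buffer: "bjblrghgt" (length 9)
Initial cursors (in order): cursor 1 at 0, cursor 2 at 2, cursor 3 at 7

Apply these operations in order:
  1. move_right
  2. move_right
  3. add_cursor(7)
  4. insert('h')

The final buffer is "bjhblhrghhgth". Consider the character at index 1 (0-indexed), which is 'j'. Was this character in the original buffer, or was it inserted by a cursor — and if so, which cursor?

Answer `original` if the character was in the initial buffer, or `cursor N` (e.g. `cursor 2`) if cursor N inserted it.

After op 1 (move_right): buffer="bjblrghgt" (len 9), cursors c1@1 c2@3 c3@8, authorship .........
After op 2 (move_right): buffer="bjblrghgt" (len 9), cursors c1@2 c2@4 c3@9, authorship .........
After op 3 (add_cursor(7)): buffer="bjblrghgt" (len 9), cursors c1@2 c2@4 c4@7 c3@9, authorship .........
After op 4 (insert('h')): buffer="bjhblhrghhgth" (len 13), cursors c1@3 c2@6 c4@10 c3@13, authorship ..1..2...4..3
Authorship (.=original, N=cursor N): . . 1 . . 2 . . . 4 . . 3
Index 1: author = original

Answer: original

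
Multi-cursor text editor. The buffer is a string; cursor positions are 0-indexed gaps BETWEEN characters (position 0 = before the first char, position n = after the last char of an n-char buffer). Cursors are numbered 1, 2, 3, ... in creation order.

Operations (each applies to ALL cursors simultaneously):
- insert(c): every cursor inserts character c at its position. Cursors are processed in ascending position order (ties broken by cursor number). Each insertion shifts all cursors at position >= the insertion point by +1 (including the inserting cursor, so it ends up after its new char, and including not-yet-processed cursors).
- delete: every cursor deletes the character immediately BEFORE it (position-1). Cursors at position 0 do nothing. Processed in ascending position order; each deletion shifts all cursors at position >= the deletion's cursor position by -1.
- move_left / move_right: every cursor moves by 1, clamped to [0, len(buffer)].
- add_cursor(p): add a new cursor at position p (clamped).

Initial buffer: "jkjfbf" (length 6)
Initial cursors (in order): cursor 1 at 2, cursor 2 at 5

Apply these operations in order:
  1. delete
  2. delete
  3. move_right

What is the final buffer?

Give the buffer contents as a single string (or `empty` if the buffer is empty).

After op 1 (delete): buffer="jjff" (len 4), cursors c1@1 c2@3, authorship ....
After op 2 (delete): buffer="jf" (len 2), cursors c1@0 c2@1, authorship ..
After op 3 (move_right): buffer="jf" (len 2), cursors c1@1 c2@2, authorship ..

Answer: jf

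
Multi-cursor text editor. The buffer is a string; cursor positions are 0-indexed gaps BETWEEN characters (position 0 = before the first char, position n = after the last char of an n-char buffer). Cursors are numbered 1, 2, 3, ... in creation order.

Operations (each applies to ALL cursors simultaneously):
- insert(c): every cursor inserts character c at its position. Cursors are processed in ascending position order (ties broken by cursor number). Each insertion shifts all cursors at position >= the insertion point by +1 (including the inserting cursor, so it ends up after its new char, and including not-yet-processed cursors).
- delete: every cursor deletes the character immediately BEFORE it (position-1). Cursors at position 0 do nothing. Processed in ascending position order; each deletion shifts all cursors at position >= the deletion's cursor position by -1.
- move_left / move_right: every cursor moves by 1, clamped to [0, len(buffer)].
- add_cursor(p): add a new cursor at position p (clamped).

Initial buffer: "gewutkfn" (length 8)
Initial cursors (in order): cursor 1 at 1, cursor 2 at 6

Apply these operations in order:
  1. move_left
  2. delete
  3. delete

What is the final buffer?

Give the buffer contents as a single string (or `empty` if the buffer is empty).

After op 1 (move_left): buffer="gewutkfn" (len 8), cursors c1@0 c2@5, authorship ........
After op 2 (delete): buffer="gewukfn" (len 7), cursors c1@0 c2@4, authorship .......
After op 3 (delete): buffer="gewkfn" (len 6), cursors c1@0 c2@3, authorship ......

Answer: gewkfn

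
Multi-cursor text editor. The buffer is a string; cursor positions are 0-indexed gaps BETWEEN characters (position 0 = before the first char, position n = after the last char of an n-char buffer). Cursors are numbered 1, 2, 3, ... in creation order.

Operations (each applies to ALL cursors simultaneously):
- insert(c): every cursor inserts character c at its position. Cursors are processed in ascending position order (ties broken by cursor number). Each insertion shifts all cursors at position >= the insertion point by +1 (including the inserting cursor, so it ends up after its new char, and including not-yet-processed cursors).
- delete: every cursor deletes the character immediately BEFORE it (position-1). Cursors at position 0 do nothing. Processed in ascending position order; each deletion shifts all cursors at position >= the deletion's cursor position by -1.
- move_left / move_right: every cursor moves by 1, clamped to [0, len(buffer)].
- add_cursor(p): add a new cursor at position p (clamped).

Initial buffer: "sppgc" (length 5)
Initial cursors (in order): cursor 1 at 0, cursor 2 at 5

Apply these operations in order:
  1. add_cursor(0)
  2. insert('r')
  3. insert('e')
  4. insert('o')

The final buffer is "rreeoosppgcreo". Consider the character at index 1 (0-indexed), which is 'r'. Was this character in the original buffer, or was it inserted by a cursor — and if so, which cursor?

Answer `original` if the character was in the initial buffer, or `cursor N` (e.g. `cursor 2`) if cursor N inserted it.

Answer: cursor 3

Derivation:
After op 1 (add_cursor(0)): buffer="sppgc" (len 5), cursors c1@0 c3@0 c2@5, authorship .....
After op 2 (insert('r')): buffer="rrsppgcr" (len 8), cursors c1@2 c3@2 c2@8, authorship 13.....2
After op 3 (insert('e')): buffer="rreesppgcre" (len 11), cursors c1@4 c3@4 c2@11, authorship 1313.....22
After op 4 (insert('o')): buffer="rreeoosppgcreo" (len 14), cursors c1@6 c3@6 c2@14, authorship 131313.....222
Authorship (.=original, N=cursor N): 1 3 1 3 1 3 . . . . . 2 2 2
Index 1: author = 3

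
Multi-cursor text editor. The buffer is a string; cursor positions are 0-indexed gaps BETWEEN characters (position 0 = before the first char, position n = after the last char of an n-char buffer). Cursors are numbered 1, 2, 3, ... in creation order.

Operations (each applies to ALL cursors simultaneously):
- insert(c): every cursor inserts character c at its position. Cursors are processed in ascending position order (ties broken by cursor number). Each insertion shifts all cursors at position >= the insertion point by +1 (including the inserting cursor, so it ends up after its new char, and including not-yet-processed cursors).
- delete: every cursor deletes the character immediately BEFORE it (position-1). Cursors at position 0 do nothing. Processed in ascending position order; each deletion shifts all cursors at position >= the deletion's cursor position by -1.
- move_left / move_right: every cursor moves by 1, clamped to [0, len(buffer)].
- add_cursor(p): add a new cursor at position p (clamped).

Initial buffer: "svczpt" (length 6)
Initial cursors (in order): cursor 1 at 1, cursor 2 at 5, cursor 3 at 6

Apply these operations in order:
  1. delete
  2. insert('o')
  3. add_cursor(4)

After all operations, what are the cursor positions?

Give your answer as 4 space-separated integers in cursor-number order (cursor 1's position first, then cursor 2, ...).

Answer: 1 6 6 4

Derivation:
After op 1 (delete): buffer="vcz" (len 3), cursors c1@0 c2@3 c3@3, authorship ...
After op 2 (insert('o')): buffer="ovczoo" (len 6), cursors c1@1 c2@6 c3@6, authorship 1...23
After op 3 (add_cursor(4)): buffer="ovczoo" (len 6), cursors c1@1 c4@4 c2@6 c3@6, authorship 1...23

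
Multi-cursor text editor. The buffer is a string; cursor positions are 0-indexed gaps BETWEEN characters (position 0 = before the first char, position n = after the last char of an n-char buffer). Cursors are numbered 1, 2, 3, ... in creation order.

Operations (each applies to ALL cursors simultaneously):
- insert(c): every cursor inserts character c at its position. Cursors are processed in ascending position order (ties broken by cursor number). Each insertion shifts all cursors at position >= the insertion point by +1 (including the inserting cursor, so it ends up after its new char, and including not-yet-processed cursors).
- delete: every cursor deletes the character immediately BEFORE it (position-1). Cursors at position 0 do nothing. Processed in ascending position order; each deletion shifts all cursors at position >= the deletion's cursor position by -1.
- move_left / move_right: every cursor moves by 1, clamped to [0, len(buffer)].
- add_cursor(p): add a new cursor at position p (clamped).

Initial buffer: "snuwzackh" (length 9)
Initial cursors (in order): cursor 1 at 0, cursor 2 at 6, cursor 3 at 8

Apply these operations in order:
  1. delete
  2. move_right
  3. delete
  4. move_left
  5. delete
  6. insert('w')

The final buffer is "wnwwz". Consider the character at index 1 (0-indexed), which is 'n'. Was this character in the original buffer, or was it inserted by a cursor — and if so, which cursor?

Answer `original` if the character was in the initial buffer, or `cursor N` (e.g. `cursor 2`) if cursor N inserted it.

Answer: original

Derivation:
After op 1 (delete): buffer="snuwzch" (len 7), cursors c1@0 c2@5 c3@6, authorship .......
After op 2 (move_right): buffer="snuwzch" (len 7), cursors c1@1 c2@6 c3@7, authorship .......
After op 3 (delete): buffer="nuwz" (len 4), cursors c1@0 c2@4 c3@4, authorship ....
After op 4 (move_left): buffer="nuwz" (len 4), cursors c1@0 c2@3 c3@3, authorship ....
After op 5 (delete): buffer="nz" (len 2), cursors c1@0 c2@1 c3@1, authorship ..
After op 6 (insert('w')): buffer="wnwwz" (len 5), cursors c1@1 c2@4 c3@4, authorship 1.23.
Authorship (.=original, N=cursor N): 1 . 2 3 .
Index 1: author = original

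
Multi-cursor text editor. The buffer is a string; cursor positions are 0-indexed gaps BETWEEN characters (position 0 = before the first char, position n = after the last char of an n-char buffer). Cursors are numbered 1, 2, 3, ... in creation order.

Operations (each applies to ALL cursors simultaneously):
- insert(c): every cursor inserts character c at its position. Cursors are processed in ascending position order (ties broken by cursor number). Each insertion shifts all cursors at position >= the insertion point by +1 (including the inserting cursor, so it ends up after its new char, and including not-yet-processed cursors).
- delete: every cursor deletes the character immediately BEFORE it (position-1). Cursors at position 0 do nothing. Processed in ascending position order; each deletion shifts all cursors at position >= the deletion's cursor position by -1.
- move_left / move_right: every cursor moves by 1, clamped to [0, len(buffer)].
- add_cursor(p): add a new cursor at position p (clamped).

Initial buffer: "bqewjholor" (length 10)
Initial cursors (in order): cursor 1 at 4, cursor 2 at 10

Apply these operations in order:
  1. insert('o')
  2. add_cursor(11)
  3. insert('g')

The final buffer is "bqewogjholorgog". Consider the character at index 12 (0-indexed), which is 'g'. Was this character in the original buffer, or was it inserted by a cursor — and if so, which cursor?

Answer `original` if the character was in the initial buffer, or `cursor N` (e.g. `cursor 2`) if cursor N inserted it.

Answer: cursor 3

Derivation:
After op 1 (insert('o')): buffer="bqewojholoro" (len 12), cursors c1@5 c2@12, authorship ....1......2
After op 2 (add_cursor(11)): buffer="bqewojholoro" (len 12), cursors c1@5 c3@11 c2@12, authorship ....1......2
After op 3 (insert('g')): buffer="bqewogjholorgog" (len 15), cursors c1@6 c3@13 c2@15, authorship ....11......322
Authorship (.=original, N=cursor N): . . . . 1 1 . . . . . . 3 2 2
Index 12: author = 3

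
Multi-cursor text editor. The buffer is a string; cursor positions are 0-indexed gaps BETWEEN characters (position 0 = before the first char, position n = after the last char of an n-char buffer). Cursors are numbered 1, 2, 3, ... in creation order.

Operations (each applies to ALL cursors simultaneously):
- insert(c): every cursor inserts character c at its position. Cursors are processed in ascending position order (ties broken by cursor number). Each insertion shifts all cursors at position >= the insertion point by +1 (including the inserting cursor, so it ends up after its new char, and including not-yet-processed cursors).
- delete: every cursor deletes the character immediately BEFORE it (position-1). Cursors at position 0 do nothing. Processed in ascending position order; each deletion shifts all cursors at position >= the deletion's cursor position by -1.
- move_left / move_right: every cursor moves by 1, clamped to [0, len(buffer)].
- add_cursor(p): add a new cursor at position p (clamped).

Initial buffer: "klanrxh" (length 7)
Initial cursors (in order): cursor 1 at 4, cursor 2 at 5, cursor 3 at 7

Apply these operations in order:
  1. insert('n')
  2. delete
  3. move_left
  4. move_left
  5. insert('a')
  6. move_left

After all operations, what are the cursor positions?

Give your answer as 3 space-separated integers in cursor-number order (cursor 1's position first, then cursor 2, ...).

After op 1 (insert('n')): buffer="klannrnxhn" (len 10), cursors c1@5 c2@7 c3@10, authorship ....1.2..3
After op 2 (delete): buffer="klanrxh" (len 7), cursors c1@4 c2@5 c3@7, authorship .......
After op 3 (move_left): buffer="klanrxh" (len 7), cursors c1@3 c2@4 c3@6, authorship .......
After op 4 (move_left): buffer="klanrxh" (len 7), cursors c1@2 c2@3 c3@5, authorship .......
After op 5 (insert('a')): buffer="klaaanraxh" (len 10), cursors c1@3 c2@5 c3@8, authorship ..1.2..3..
After op 6 (move_left): buffer="klaaanraxh" (len 10), cursors c1@2 c2@4 c3@7, authorship ..1.2..3..

Answer: 2 4 7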